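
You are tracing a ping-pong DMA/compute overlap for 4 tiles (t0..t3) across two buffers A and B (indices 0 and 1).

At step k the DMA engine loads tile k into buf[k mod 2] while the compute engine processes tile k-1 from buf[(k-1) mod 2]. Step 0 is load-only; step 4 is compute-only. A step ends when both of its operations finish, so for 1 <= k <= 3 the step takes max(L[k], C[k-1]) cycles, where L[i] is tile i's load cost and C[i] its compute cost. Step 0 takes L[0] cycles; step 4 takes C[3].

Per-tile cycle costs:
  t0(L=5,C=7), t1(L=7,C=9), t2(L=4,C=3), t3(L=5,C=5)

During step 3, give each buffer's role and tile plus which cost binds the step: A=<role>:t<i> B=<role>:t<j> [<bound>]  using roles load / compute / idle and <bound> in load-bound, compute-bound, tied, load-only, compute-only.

step 3: A=compute:t2 B=load:t3 [load-bound]

  0. 5=5c; end=5; A:t0 B:-
  1. max(7,7)=7c; end=12; A:t0 B:t1
  2. max(4,9)=9c; end=21; A:t2 B:t1
  3. max(5,3)=5c; end=26; A:t2 B:t3
  4. 5=5c; end=31; A:t2 B:t3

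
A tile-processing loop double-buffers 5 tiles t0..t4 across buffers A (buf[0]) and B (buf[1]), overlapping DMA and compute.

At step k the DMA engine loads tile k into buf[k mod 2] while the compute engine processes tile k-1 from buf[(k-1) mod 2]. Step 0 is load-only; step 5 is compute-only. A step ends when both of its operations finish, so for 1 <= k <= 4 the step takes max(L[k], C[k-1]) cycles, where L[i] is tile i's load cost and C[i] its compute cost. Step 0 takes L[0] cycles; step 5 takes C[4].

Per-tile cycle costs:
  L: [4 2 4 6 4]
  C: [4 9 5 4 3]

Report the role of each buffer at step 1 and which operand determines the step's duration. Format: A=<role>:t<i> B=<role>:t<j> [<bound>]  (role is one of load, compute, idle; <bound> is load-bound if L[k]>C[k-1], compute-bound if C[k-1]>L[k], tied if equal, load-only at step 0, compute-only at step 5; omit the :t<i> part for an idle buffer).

  0. 4=4c; end=4; A:t0 B:-
  1. max(2,4)=4c; end=8; A:t0 B:t1
  2. max(4,9)=9c; end=17; A:t2 B:t1
  3. max(6,5)=6c; end=23; A:t2 B:t3
  4. max(4,4)=4c; end=27; A:t4 B:t3
  5. 3=3c; end=30; A:t4 B:t3

step 1: A=compute:t0 B=load:t1 [compute-bound]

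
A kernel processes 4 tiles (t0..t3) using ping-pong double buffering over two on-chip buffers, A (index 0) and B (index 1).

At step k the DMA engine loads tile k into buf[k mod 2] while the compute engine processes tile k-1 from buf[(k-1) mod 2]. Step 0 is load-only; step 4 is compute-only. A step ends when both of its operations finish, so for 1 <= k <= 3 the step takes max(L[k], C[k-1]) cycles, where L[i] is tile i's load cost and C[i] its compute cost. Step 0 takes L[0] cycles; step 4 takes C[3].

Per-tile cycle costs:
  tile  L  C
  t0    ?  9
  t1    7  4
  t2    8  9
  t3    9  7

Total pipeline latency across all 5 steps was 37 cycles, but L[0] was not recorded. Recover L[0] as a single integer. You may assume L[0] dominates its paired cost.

step 0 → dur = L[0]=? = L[0]  (unknown; binding)
step 1 → dur = max(L[1]=7, C[0]=9) = 9
step 2 → dur = max(L[2]=8, C[1]=4) = 8
step 3 → dur = max(L[3]=9, C[2]=9) = 9
step 4 → dur = C[3]=7 = 7
sum of known step durations = 33
dur[0] = total - known = 37 - 33 = 4
L[0] is the binding max in step 0, so L[0] = dur[0] = 4

L[0] = 4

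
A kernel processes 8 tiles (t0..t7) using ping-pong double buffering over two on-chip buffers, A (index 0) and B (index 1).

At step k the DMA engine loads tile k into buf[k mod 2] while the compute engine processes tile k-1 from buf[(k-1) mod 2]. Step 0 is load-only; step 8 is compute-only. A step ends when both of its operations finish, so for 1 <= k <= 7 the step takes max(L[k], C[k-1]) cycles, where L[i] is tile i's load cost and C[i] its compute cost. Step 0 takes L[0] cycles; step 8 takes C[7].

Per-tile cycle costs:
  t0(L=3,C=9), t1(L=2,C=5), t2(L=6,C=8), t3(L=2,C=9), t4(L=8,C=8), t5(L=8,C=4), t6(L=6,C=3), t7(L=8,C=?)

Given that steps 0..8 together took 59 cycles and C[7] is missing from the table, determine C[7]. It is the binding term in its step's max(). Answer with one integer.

step 0 = dur = L[0]=3 = 3
step 1 = dur = max(L[1]=2, C[0]=9) = 9
step 2 = dur = max(L[2]=6, C[1]=5) = 6
step 3 = dur = max(L[3]=2, C[2]=8) = 8
step 4 = dur = max(L[4]=8, C[3]=9) = 9
step 5 = dur = max(L[5]=8, C[4]=8) = 8
step 6 = dur = max(L[6]=6, C[5]=4) = 6
step 7 = dur = max(L[7]=8, C[6]=3) = 8
step 8 = dur = C[7]=? = C[7]  (unknown; binding)
sum of known step durations = 57
dur[8] = total - known = 59 - 57 = 2
C[7] is the binding max in step 8, so C[7] = dur[8] = 2

C[7] = 2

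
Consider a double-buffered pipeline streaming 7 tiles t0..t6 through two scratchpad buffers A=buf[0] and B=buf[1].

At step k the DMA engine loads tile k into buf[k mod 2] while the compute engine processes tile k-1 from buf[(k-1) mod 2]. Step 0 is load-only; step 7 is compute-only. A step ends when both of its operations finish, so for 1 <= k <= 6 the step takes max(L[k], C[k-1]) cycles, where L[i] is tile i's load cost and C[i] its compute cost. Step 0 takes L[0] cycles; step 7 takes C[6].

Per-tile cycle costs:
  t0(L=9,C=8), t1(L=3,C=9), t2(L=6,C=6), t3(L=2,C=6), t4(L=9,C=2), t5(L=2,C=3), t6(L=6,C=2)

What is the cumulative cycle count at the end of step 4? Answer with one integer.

[0] DMA t0→A (9c) ∥ CU idle ⇒ 9c, clock 9
[1] DMA t1→B (3c) ∥ CU A:t0 (8c) ⇒ 8c, clock 17
[2] DMA t2→A (6c) ∥ CU B:t1 (9c) ⇒ 9c, clock 26
[3] DMA t3→B (2c) ∥ CU A:t2 (6c) ⇒ 6c, clock 32
[4] DMA t4→A (9c) ∥ CU B:t3 (6c) ⇒ 9c, clock 41
[5] DMA t5→B (2c) ∥ CU A:t4 (2c) ⇒ 2c, clock 43
[6] DMA t6→A (6c) ∥ CU B:t5 (3c) ⇒ 6c, clock 49
[7] DMA idle ∥ CU A:t6 (2c) ⇒ 2c, clock 51

end_cycle[4] = 41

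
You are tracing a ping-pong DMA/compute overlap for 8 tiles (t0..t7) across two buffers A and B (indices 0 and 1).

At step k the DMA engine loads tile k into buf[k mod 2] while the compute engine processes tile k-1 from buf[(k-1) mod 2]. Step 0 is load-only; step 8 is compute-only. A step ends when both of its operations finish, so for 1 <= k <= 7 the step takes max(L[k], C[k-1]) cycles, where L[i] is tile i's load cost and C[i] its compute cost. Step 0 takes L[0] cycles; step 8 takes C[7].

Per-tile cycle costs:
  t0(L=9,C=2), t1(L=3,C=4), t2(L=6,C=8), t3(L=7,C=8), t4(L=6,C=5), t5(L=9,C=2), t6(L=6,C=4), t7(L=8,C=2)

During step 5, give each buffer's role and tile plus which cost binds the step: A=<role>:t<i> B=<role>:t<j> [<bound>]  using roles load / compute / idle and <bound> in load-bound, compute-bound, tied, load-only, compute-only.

  0. 9=9c; end=9; A:t0 B:-
  1. max(3,2)=3c; end=12; A:t0 B:t1
  2. max(6,4)=6c; end=18; A:t2 B:t1
  3. max(7,8)=8c; end=26; A:t2 B:t3
  4. max(6,8)=8c; end=34; A:t4 B:t3
  5. max(9,5)=9c; end=43; A:t4 B:t5
  6. max(6,2)=6c; end=49; A:t6 B:t5
  7. max(8,4)=8c; end=57; A:t6 B:t7
  8. 2=2c; end=59; A:t6 B:t7

step 5: A=compute:t4 B=load:t5 [load-bound]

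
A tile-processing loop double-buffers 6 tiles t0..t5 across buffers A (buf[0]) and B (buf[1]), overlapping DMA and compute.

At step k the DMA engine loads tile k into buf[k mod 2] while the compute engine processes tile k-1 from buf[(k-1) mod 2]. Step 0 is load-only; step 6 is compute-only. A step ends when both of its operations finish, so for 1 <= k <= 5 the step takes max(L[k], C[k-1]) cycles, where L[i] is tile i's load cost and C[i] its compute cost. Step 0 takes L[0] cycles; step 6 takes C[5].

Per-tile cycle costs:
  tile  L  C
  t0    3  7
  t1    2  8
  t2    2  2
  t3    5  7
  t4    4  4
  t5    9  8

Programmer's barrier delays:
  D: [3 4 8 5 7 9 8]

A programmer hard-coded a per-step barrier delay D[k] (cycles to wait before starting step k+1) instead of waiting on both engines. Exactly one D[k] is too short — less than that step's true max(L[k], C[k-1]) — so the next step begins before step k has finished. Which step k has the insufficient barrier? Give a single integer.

step 0: need L[0]=3 = 3; D[0]=3 ok
step 1: need max(L[1]=2,C[0]=7) = 7; D[1]=4 SHORT
step 2: need max(L[2]=2,C[1]=8) = 8; D[2]=8 ok
step 3: need max(L[3]=5,C[2]=2) = 5; D[3]=5 ok
step 4: need max(L[4]=4,C[3]=7) = 7; D[4]=7 ok
step 5: need max(L[5]=9,C[4]=4) = 9; D[5]=9 ok
step 6: need C[5]=8 = 8; D[6]=8 ok

hazard at step 1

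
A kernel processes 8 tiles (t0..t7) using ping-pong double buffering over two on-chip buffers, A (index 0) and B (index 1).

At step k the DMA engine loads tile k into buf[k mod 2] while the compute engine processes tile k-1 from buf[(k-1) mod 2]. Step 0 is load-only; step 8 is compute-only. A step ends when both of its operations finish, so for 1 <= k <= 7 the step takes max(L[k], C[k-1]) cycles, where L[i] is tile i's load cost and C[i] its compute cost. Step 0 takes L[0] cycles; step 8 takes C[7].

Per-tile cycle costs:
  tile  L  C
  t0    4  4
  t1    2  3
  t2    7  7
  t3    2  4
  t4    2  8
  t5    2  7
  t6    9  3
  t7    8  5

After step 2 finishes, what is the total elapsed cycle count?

end_cycle[2] = 15

k=0 load=t0/4c comp=- wait=4 total=4
k=1 load=t1/2c comp=t0/4c wait=4 total=8
k=2 load=t2/7c comp=t1/3c wait=7 total=15
k=3 load=t3/2c comp=t2/7c wait=7 total=22
k=4 load=t4/2c comp=t3/4c wait=4 total=26
k=5 load=t5/2c comp=t4/8c wait=8 total=34
k=6 load=t6/9c comp=t5/7c wait=9 total=43
k=7 load=t7/8c comp=t6/3c wait=8 total=51
k=8 load=- comp=t7/5c wait=5 total=56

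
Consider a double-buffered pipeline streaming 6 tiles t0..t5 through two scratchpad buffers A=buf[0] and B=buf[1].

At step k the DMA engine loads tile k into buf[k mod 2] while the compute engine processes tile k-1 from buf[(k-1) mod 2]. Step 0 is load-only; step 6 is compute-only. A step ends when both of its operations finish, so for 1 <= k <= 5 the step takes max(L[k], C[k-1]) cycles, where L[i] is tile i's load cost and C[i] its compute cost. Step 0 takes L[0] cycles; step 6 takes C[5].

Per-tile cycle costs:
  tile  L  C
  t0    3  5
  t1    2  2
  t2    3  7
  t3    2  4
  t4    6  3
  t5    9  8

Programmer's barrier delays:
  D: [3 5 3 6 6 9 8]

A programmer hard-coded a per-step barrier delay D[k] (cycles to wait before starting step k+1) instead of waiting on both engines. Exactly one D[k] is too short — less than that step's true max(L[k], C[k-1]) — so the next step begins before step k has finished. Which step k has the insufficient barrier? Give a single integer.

hazard at step 3

[0] required=L[0]=3=3 vs D=3 ok
[1] required=max(L[1]=2,C[0]=5)=5 vs D=5 ok
[2] required=max(L[2]=3,C[1]=2)=3 vs D=3 ok
[3] required=max(L[3]=2,C[2]=7)=7 vs D=6 SHORT
[4] required=max(L[4]=6,C[3]=4)=6 vs D=6 ok
[5] required=max(L[5]=9,C[4]=3)=9 vs D=9 ok
[6] required=C[5]=8=8 vs D=8 ok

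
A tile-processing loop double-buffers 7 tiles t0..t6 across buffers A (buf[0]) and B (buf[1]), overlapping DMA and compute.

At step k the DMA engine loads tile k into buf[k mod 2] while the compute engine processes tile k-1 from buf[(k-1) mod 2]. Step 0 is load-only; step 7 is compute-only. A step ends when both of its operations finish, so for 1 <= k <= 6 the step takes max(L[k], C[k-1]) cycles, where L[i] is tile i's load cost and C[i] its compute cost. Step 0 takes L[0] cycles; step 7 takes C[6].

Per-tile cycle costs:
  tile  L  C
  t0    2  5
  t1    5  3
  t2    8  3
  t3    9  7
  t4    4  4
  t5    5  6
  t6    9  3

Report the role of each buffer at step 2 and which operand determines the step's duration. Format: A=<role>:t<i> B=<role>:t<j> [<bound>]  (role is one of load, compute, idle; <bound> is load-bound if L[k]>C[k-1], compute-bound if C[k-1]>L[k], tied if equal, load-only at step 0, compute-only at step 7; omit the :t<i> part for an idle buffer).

step 2: A=load:t2 B=compute:t1 [load-bound]

[0] DMA t0→A (2c) ∥ CU idle ⇒ 2c, clock 2
[1] DMA t1→B (5c) ∥ CU A:t0 (5c) ⇒ 5c, clock 7
[2] DMA t2→A (8c) ∥ CU B:t1 (3c) ⇒ 8c, clock 15
[3] DMA t3→B (9c) ∥ CU A:t2 (3c) ⇒ 9c, clock 24
[4] DMA t4→A (4c) ∥ CU B:t3 (7c) ⇒ 7c, clock 31
[5] DMA t5→B (5c) ∥ CU A:t4 (4c) ⇒ 5c, clock 36
[6] DMA t6→A (9c) ∥ CU B:t5 (6c) ⇒ 9c, clock 45
[7] DMA idle ∥ CU A:t6 (3c) ⇒ 3c, clock 48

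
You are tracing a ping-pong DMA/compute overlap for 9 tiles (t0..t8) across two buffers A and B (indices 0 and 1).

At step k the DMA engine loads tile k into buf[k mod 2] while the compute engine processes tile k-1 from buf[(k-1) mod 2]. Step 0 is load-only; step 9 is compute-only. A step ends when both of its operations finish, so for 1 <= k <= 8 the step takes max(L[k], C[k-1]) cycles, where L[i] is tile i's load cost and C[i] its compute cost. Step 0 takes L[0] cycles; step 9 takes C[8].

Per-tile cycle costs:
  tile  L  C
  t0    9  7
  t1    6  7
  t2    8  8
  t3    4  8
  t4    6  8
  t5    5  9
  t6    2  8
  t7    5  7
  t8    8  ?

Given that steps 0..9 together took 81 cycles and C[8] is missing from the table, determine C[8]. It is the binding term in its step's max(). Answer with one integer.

C[8] = 8

step 0 = dur = L[0]=9 = 9
step 1 = dur = max(L[1]=6, C[0]=7) = 7
step 2 = dur = max(L[2]=8, C[1]=7) = 8
step 3 = dur = max(L[3]=4, C[2]=8) = 8
step 4 = dur = max(L[4]=6, C[3]=8) = 8
step 5 = dur = max(L[5]=5, C[4]=8) = 8
step 6 = dur = max(L[6]=2, C[5]=9) = 9
step 7 = dur = max(L[7]=5, C[6]=8) = 8
step 8 = dur = max(L[8]=8, C[7]=7) = 8
step 9 = dur = C[8]=? = C[8]  (unknown; binding)
sum of known step durations = 73
dur[9] = total - known = 81 - 73 = 8
C[8] is the binding max in step 9, so C[8] = dur[9] = 8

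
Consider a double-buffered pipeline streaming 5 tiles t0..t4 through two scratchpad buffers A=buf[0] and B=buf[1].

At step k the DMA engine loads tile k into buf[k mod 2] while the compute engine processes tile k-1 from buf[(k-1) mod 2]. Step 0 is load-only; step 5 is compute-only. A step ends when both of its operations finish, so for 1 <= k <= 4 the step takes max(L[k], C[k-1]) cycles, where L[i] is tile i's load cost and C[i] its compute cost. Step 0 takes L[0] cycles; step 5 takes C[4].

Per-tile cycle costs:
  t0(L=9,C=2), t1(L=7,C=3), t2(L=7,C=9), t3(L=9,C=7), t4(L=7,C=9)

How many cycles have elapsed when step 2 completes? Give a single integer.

end_cycle[2] = 23

[0] DMA t0→A (9c) ∥ CU idle ⇒ 9c, clock 9
[1] DMA t1→B (7c) ∥ CU A:t0 (2c) ⇒ 7c, clock 16
[2] DMA t2→A (7c) ∥ CU B:t1 (3c) ⇒ 7c, clock 23
[3] DMA t3→B (9c) ∥ CU A:t2 (9c) ⇒ 9c, clock 32
[4] DMA t4→A (7c) ∥ CU B:t3 (7c) ⇒ 7c, clock 39
[5] DMA idle ∥ CU A:t4 (9c) ⇒ 9c, clock 48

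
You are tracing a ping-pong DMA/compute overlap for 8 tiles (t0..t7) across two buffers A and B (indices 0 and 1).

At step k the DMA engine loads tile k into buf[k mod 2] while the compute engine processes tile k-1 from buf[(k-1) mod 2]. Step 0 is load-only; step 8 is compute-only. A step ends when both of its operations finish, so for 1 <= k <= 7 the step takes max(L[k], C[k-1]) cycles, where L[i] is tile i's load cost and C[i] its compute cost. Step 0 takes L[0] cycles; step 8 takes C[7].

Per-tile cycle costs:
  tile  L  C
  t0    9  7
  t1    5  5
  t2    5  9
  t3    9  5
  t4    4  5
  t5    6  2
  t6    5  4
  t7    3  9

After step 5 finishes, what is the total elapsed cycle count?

step 0: L[0]=9 → dur=9, Σ=9 | A=load:t0 B=idle [load-only]
step 1: L[1]=5 C[0]=7 → dur=7, Σ=16 | A=compute:t0 B=load:t1 [compute-bound]
step 2: L[2]=5 C[1]=5 → dur=5, Σ=21 | A=load:t2 B=compute:t1 [tied]
step 3: L[3]=9 C[2]=9 → dur=9, Σ=30 | A=compute:t2 B=load:t3 [tied]
step 4: L[4]=4 C[3]=5 → dur=5, Σ=35 | A=load:t4 B=compute:t3 [compute-bound]
step 5: L[5]=6 C[4]=5 → dur=6, Σ=41 | A=compute:t4 B=load:t5 [load-bound]
step 6: L[6]=5 C[5]=2 → dur=5, Σ=46 | A=load:t6 B=compute:t5 [load-bound]
step 7: L[7]=3 C[6]=4 → dur=4, Σ=50 | A=compute:t6 B=load:t7 [compute-bound]
step 8: C[7]=9 → dur=9, Σ=59 | A=idle B=compute:t7 [compute-only]

end_cycle[5] = 41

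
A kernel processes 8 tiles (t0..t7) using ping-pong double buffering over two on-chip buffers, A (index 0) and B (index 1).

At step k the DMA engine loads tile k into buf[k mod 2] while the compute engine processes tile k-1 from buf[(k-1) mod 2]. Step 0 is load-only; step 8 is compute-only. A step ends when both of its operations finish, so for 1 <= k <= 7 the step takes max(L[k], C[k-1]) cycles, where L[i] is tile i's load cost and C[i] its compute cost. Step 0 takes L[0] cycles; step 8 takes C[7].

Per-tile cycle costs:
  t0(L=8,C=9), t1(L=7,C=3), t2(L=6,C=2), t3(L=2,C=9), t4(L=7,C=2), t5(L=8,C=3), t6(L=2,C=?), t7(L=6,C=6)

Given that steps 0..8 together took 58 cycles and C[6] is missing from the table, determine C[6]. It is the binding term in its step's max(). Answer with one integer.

C[6] = 7

step 0: dur = L[0]=8 = 8
step 1: dur = max(L[1]=7, C[0]=9) = 9
step 2: dur = max(L[2]=6, C[1]=3) = 6
step 3: dur = max(L[3]=2, C[2]=2) = 2
step 4: dur = max(L[4]=7, C[3]=9) = 9
step 5: dur = max(L[5]=8, C[4]=2) = 8
step 6: dur = max(L[6]=2, C[5]=3) = 3
step 7: dur = max(L[7]=6, C[6]=?) = C[6]  (unknown; binding)
step 8: dur = C[7]=6 = 6
sum of known step durations = 51
dur[7] = total - known = 58 - 51 = 7
C[6] is the binding max in step 7, so C[6] = dur[7] = 7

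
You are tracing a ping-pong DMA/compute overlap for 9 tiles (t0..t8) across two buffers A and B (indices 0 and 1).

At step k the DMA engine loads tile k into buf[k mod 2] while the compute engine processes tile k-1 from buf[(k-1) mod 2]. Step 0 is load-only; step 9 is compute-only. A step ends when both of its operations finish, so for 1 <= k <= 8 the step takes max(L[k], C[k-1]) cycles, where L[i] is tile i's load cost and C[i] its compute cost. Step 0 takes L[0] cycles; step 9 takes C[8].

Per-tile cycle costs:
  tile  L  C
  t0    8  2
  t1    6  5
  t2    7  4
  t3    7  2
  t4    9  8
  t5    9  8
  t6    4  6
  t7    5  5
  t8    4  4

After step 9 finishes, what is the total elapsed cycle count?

end_cycle[9] = 69

k=0 load=t0/8c comp=- wait=8 total=8
k=1 load=t1/6c comp=t0/2c wait=6 total=14
k=2 load=t2/7c comp=t1/5c wait=7 total=21
k=3 load=t3/7c comp=t2/4c wait=7 total=28
k=4 load=t4/9c comp=t3/2c wait=9 total=37
k=5 load=t5/9c comp=t4/8c wait=9 total=46
k=6 load=t6/4c comp=t5/8c wait=8 total=54
k=7 load=t7/5c comp=t6/6c wait=6 total=60
k=8 load=t8/4c comp=t7/5c wait=5 total=65
k=9 load=- comp=t8/4c wait=4 total=69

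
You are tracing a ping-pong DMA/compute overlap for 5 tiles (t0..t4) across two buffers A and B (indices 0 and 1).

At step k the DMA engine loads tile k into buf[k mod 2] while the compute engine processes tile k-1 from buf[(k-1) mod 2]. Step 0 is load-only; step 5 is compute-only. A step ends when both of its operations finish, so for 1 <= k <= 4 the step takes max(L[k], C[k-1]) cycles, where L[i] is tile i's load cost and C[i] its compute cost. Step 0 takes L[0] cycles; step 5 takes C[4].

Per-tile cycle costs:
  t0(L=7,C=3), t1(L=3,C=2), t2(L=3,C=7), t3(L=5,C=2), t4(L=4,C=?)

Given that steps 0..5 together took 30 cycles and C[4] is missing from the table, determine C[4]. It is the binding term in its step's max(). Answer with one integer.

C[4] = 6

step 0 | dur = L[0]=7 = 7
step 1 | dur = max(L[1]=3, C[0]=3) = 3
step 2 | dur = max(L[2]=3, C[1]=2) = 3
step 3 | dur = max(L[3]=5, C[2]=7) = 7
step 4 | dur = max(L[4]=4, C[3]=2) = 4
step 5 | dur = C[4]=? = C[4]  (unknown; binding)
sum of known step durations = 24
dur[5] = total - known = 30 - 24 = 6
C[4] is the binding max in step 5, so C[4] = dur[5] = 6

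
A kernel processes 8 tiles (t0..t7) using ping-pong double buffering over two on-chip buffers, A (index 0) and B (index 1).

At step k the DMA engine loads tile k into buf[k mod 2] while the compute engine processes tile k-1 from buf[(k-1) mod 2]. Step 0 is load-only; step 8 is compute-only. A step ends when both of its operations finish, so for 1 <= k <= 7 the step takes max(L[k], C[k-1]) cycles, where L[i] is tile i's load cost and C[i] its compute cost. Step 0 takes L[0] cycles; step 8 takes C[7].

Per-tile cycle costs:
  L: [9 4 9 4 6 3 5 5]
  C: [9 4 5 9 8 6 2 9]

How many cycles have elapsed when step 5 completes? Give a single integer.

k=0 load=t0/9c comp=- wait=9 total=9
k=1 load=t1/4c comp=t0/9c wait=9 total=18
k=2 load=t2/9c comp=t1/4c wait=9 total=27
k=3 load=t3/4c comp=t2/5c wait=5 total=32
k=4 load=t4/6c comp=t3/9c wait=9 total=41
k=5 load=t5/3c comp=t4/8c wait=8 total=49
k=6 load=t6/5c comp=t5/6c wait=6 total=55
k=7 load=t7/5c comp=t6/2c wait=5 total=60
k=8 load=- comp=t7/9c wait=9 total=69

end_cycle[5] = 49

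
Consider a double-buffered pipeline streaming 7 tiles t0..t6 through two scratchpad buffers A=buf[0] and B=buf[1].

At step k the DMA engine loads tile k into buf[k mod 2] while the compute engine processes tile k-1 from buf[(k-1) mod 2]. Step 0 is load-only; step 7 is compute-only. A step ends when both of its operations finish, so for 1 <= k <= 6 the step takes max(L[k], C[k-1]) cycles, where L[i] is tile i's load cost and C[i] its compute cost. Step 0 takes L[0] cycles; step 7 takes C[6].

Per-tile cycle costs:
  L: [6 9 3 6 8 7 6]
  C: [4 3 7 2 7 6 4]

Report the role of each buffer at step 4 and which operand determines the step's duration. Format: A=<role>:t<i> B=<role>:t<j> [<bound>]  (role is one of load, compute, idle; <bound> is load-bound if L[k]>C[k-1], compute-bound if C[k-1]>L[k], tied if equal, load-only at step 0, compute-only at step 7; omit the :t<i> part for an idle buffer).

[0] DMA t0→A (6c) ∥ CU idle ⇒ 6c, clock 6
[1] DMA t1→B (9c) ∥ CU A:t0 (4c) ⇒ 9c, clock 15
[2] DMA t2→A (3c) ∥ CU B:t1 (3c) ⇒ 3c, clock 18
[3] DMA t3→B (6c) ∥ CU A:t2 (7c) ⇒ 7c, clock 25
[4] DMA t4→A (8c) ∥ CU B:t3 (2c) ⇒ 8c, clock 33
[5] DMA t5→B (7c) ∥ CU A:t4 (7c) ⇒ 7c, clock 40
[6] DMA t6→A (6c) ∥ CU B:t5 (6c) ⇒ 6c, clock 46
[7] DMA idle ∥ CU A:t6 (4c) ⇒ 4c, clock 50

step 4: A=load:t4 B=compute:t3 [load-bound]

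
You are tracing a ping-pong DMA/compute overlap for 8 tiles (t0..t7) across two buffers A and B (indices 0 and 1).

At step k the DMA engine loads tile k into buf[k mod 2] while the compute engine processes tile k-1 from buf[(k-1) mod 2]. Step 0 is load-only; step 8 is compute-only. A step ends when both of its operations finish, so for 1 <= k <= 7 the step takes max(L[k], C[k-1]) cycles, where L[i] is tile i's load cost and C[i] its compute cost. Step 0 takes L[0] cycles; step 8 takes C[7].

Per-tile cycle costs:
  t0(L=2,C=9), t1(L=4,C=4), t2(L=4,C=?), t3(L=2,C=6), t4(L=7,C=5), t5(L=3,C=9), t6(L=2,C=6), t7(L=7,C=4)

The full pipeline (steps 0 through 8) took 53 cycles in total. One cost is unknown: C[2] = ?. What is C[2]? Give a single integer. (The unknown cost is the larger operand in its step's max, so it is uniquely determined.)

C[2] = 6

step 0 | dur = L[0]=2 = 2
step 1 | dur = max(L[1]=4, C[0]=9) = 9
step 2 | dur = max(L[2]=4, C[1]=4) = 4
step 3 | dur = max(L[3]=2, C[2]=?) = C[2]  (unknown; binding)
step 4 | dur = max(L[4]=7, C[3]=6) = 7
step 5 | dur = max(L[5]=3, C[4]=5) = 5
step 6 | dur = max(L[6]=2, C[5]=9) = 9
step 7 | dur = max(L[7]=7, C[6]=6) = 7
step 8 | dur = C[7]=4 = 4
sum of known step durations = 47
dur[3] = total - known = 53 - 47 = 6
C[2] is the binding max in step 3, so C[2] = dur[3] = 6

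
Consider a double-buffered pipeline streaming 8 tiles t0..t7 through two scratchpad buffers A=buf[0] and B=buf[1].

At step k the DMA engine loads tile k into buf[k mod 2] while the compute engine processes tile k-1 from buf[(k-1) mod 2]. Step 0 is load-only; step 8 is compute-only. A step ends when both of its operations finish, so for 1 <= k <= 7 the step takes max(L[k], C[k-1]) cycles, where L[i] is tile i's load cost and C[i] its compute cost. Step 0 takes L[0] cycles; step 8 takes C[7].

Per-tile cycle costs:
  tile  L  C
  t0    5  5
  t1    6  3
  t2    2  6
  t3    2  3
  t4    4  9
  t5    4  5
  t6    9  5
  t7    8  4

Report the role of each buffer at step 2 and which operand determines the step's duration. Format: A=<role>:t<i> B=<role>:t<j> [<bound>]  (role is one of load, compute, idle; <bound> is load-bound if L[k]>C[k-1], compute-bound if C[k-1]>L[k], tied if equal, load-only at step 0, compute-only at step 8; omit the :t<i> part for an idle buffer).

step 2: A=load:t2 B=compute:t1 [compute-bound]

step 0: L[0]=5 → dur=5, Σ=5 | A=load:t0 B=idle [load-only]
step 1: L[1]=6 C[0]=5 → dur=6, Σ=11 | A=compute:t0 B=load:t1 [load-bound]
step 2: L[2]=2 C[1]=3 → dur=3, Σ=14 | A=load:t2 B=compute:t1 [compute-bound]
step 3: L[3]=2 C[2]=6 → dur=6, Σ=20 | A=compute:t2 B=load:t3 [compute-bound]
step 4: L[4]=4 C[3]=3 → dur=4, Σ=24 | A=load:t4 B=compute:t3 [load-bound]
step 5: L[5]=4 C[4]=9 → dur=9, Σ=33 | A=compute:t4 B=load:t5 [compute-bound]
step 6: L[6]=9 C[5]=5 → dur=9, Σ=42 | A=load:t6 B=compute:t5 [load-bound]
step 7: L[7]=8 C[6]=5 → dur=8, Σ=50 | A=compute:t6 B=load:t7 [load-bound]
step 8: C[7]=4 → dur=4, Σ=54 | A=idle B=compute:t7 [compute-only]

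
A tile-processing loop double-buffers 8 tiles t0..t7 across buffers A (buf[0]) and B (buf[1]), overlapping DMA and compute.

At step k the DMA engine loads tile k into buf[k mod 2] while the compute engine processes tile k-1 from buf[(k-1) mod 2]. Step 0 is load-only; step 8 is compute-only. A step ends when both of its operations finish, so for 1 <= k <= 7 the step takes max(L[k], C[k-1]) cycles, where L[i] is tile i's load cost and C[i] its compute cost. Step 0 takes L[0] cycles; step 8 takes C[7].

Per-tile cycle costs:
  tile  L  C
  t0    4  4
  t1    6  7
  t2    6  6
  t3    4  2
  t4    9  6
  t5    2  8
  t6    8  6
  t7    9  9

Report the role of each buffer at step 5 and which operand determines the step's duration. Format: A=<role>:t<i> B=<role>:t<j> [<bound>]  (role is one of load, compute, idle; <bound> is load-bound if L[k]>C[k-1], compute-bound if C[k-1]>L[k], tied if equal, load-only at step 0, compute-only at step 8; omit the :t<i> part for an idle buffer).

[0] DMA t0→A (4c) ∥ CU idle ⇒ 4c, clock 4
[1] DMA t1→B (6c) ∥ CU A:t0 (4c) ⇒ 6c, clock 10
[2] DMA t2→A (6c) ∥ CU B:t1 (7c) ⇒ 7c, clock 17
[3] DMA t3→B (4c) ∥ CU A:t2 (6c) ⇒ 6c, clock 23
[4] DMA t4→A (9c) ∥ CU B:t3 (2c) ⇒ 9c, clock 32
[5] DMA t5→B (2c) ∥ CU A:t4 (6c) ⇒ 6c, clock 38
[6] DMA t6→A (8c) ∥ CU B:t5 (8c) ⇒ 8c, clock 46
[7] DMA t7→B (9c) ∥ CU A:t6 (6c) ⇒ 9c, clock 55
[8] DMA idle ∥ CU B:t7 (9c) ⇒ 9c, clock 64

step 5: A=compute:t4 B=load:t5 [compute-bound]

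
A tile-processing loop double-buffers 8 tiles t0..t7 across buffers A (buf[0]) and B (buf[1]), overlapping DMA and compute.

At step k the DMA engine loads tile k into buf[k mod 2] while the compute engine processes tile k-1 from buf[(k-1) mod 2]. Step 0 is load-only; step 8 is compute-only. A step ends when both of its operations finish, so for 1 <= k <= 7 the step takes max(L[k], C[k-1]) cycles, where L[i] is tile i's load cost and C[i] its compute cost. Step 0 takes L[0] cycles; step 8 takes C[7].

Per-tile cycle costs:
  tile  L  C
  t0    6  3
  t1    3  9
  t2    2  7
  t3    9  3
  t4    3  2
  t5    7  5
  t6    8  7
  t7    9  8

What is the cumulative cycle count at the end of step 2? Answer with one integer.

[0] DMA t0→A (6c) ∥ CU idle ⇒ 6c, clock 6
[1] DMA t1→B (3c) ∥ CU A:t0 (3c) ⇒ 3c, clock 9
[2] DMA t2→A (2c) ∥ CU B:t1 (9c) ⇒ 9c, clock 18
[3] DMA t3→B (9c) ∥ CU A:t2 (7c) ⇒ 9c, clock 27
[4] DMA t4→A (3c) ∥ CU B:t3 (3c) ⇒ 3c, clock 30
[5] DMA t5→B (7c) ∥ CU A:t4 (2c) ⇒ 7c, clock 37
[6] DMA t6→A (8c) ∥ CU B:t5 (5c) ⇒ 8c, clock 45
[7] DMA t7→B (9c) ∥ CU A:t6 (7c) ⇒ 9c, clock 54
[8] DMA idle ∥ CU B:t7 (8c) ⇒ 8c, clock 62

end_cycle[2] = 18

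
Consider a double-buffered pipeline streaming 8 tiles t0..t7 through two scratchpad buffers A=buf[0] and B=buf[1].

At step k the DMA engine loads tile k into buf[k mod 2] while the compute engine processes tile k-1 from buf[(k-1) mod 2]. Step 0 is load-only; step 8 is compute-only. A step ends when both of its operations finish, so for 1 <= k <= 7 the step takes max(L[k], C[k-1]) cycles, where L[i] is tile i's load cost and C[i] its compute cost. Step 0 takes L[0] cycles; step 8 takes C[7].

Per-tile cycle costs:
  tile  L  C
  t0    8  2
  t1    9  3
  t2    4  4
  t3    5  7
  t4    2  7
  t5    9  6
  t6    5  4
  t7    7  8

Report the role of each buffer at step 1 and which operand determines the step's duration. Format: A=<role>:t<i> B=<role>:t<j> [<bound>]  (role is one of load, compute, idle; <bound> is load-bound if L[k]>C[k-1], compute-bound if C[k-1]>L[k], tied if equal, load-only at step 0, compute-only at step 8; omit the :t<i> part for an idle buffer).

step 1: A=compute:t0 B=load:t1 [load-bound]

step 0: L[0]=8 → dur=8, Σ=8 | A=load:t0 B=idle [load-only]
step 1: L[1]=9 C[0]=2 → dur=9, Σ=17 | A=compute:t0 B=load:t1 [load-bound]
step 2: L[2]=4 C[1]=3 → dur=4, Σ=21 | A=load:t2 B=compute:t1 [load-bound]
step 3: L[3]=5 C[2]=4 → dur=5, Σ=26 | A=compute:t2 B=load:t3 [load-bound]
step 4: L[4]=2 C[3]=7 → dur=7, Σ=33 | A=load:t4 B=compute:t3 [compute-bound]
step 5: L[5]=9 C[4]=7 → dur=9, Σ=42 | A=compute:t4 B=load:t5 [load-bound]
step 6: L[6]=5 C[5]=6 → dur=6, Σ=48 | A=load:t6 B=compute:t5 [compute-bound]
step 7: L[7]=7 C[6]=4 → dur=7, Σ=55 | A=compute:t6 B=load:t7 [load-bound]
step 8: C[7]=8 → dur=8, Σ=63 | A=idle B=compute:t7 [compute-only]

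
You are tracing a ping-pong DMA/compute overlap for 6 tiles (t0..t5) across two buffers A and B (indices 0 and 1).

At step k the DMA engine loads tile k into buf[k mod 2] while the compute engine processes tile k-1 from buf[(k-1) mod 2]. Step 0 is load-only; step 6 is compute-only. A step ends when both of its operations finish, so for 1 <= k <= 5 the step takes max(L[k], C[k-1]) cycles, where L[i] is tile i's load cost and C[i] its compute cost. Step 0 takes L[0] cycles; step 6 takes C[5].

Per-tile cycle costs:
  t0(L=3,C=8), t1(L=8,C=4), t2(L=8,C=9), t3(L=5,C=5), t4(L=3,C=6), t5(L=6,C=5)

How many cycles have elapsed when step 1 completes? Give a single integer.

[0] DMA t0→A (3c) ∥ CU idle ⇒ 3c, clock 3
[1] DMA t1→B (8c) ∥ CU A:t0 (8c) ⇒ 8c, clock 11
[2] DMA t2→A (8c) ∥ CU B:t1 (4c) ⇒ 8c, clock 19
[3] DMA t3→B (5c) ∥ CU A:t2 (9c) ⇒ 9c, clock 28
[4] DMA t4→A (3c) ∥ CU B:t3 (5c) ⇒ 5c, clock 33
[5] DMA t5→B (6c) ∥ CU A:t4 (6c) ⇒ 6c, clock 39
[6] DMA idle ∥ CU B:t5 (5c) ⇒ 5c, clock 44

end_cycle[1] = 11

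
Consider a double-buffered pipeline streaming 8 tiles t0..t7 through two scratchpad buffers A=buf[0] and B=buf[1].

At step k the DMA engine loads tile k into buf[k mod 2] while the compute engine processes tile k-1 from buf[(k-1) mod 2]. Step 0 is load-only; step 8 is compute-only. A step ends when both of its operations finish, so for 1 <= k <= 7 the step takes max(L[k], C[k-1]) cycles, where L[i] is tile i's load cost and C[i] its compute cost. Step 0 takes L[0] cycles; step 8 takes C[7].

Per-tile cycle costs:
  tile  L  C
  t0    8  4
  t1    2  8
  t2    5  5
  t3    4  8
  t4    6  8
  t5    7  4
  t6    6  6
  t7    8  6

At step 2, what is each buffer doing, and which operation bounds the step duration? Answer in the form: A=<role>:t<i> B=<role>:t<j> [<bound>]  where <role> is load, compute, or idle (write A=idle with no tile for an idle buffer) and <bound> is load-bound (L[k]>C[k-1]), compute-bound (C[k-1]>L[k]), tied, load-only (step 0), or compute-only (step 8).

step 2: A=load:t2 B=compute:t1 [compute-bound]

[0] DMA t0→A (8c) ∥ CU idle ⇒ 8c, clock 8
[1] DMA t1→B (2c) ∥ CU A:t0 (4c) ⇒ 4c, clock 12
[2] DMA t2→A (5c) ∥ CU B:t1 (8c) ⇒ 8c, clock 20
[3] DMA t3→B (4c) ∥ CU A:t2 (5c) ⇒ 5c, clock 25
[4] DMA t4→A (6c) ∥ CU B:t3 (8c) ⇒ 8c, clock 33
[5] DMA t5→B (7c) ∥ CU A:t4 (8c) ⇒ 8c, clock 41
[6] DMA t6→A (6c) ∥ CU B:t5 (4c) ⇒ 6c, clock 47
[7] DMA t7→B (8c) ∥ CU A:t6 (6c) ⇒ 8c, clock 55
[8] DMA idle ∥ CU B:t7 (6c) ⇒ 6c, clock 61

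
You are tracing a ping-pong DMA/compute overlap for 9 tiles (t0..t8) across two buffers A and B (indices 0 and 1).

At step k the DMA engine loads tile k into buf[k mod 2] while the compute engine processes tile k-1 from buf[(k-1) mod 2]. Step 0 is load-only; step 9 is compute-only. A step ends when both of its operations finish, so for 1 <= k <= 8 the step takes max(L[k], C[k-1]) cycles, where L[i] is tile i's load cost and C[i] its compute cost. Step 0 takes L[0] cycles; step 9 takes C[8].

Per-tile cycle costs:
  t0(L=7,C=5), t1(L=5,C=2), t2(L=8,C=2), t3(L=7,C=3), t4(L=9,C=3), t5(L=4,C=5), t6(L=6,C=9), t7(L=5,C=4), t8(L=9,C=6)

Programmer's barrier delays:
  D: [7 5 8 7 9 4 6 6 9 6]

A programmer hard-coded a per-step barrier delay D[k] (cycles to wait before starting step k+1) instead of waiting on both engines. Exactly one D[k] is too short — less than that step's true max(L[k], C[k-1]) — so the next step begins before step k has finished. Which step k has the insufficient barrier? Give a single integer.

hazard at step 7

step 0: need L[0]=7 = 7; D[0]=7 ok
step 1: need max(L[1]=5,C[0]=5) = 5; D[1]=5 ok
step 2: need max(L[2]=8,C[1]=2) = 8; D[2]=8 ok
step 3: need max(L[3]=7,C[2]=2) = 7; D[3]=7 ok
step 4: need max(L[4]=9,C[3]=3) = 9; D[4]=9 ok
step 5: need max(L[5]=4,C[4]=3) = 4; D[5]=4 ok
step 6: need max(L[6]=6,C[5]=5) = 6; D[6]=6 ok
step 7: need max(L[7]=5,C[6]=9) = 9; D[7]=6 SHORT
step 8: need max(L[8]=9,C[7]=4) = 9; D[8]=9 ok
step 9: need C[8]=6 = 6; D[9]=6 ok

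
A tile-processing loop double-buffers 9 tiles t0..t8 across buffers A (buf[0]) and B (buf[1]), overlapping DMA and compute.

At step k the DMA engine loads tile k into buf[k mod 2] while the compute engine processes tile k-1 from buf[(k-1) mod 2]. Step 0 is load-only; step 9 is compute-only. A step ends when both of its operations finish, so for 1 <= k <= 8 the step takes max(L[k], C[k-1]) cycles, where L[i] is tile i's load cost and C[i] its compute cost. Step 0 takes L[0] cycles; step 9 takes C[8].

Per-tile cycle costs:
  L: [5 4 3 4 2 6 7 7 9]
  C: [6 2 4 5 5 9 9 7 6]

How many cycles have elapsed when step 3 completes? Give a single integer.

k=0 load=t0/5c comp=- wait=5 total=5
k=1 load=t1/4c comp=t0/6c wait=6 total=11
k=2 load=t2/3c comp=t1/2c wait=3 total=14
k=3 load=t3/4c comp=t2/4c wait=4 total=18
k=4 load=t4/2c comp=t3/5c wait=5 total=23
k=5 load=t5/6c comp=t4/5c wait=6 total=29
k=6 load=t6/7c comp=t5/9c wait=9 total=38
k=7 load=t7/7c comp=t6/9c wait=9 total=47
k=8 load=t8/9c comp=t7/7c wait=9 total=56
k=9 load=- comp=t8/6c wait=6 total=62

end_cycle[3] = 18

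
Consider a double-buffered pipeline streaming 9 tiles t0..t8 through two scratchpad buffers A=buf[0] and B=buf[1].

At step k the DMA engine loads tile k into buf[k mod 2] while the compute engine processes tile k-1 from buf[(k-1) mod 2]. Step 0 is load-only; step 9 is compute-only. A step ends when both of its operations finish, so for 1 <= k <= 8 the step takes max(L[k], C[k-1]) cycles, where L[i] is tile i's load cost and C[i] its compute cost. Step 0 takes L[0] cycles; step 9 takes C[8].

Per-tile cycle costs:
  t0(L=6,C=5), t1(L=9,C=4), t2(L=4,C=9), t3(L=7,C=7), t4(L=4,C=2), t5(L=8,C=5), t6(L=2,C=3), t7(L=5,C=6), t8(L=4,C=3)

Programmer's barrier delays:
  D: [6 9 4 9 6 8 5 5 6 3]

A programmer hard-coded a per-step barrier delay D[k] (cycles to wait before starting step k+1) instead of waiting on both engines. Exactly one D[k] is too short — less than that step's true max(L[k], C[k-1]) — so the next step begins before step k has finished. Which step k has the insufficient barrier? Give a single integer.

k=0 barrier L[0]=6→6c, D[0]=6 ok
k=1 barrier max(L[1]=9,C[0]=5)→9c, D[1]=9 ok
k=2 barrier max(L[2]=4,C[1]=4)→4c, D[2]=4 ok
k=3 barrier max(L[3]=7,C[2]=9)→9c, D[3]=9 ok
k=4 barrier max(L[4]=4,C[3]=7)→7c, D[4]=6 SHORT
k=5 barrier max(L[5]=8,C[4]=2)→8c, D[5]=8 ok
k=6 barrier max(L[6]=2,C[5]=5)→5c, D[6]=5 ok
k=7 barrier max(L[7]=5,C[6]=3)→5c, D[7]=5 ok
k=8 barrier max(L[8]=4,C[7]=6)→6c, D[8]=6 ok
k=9 barrier C[8]=3→3c, D[9]=3 ok

hazard at step 4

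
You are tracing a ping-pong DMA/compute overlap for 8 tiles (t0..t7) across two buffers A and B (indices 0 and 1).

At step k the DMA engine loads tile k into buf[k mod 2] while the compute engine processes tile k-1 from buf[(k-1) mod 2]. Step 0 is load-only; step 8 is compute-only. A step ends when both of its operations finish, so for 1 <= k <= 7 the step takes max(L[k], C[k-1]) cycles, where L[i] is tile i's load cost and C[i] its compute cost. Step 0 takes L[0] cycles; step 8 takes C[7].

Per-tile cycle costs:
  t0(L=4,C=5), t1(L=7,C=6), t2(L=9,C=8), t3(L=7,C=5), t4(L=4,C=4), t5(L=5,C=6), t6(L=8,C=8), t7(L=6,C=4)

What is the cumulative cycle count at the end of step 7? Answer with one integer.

  0. 4=4c; end=4; A:t0 B:-
  1. max(7,5)=7c; end=11; A:t0 B:t1
  2. max(9,6)=9c; end=20; A:t2 B:t1
  3. max(7,8)=8c; end=28; A:t2 B:t3
  4. max(4,5)=5c; end=33; A:t4 B:t3
  5. max(5,4)=5c; end=38; A:t4 B:t5
  6. max(8,6)=8c; end=46; A:t6 B:t5
  7. max(6,8)=8c; end=54; A:t6 B:t7
  8. 4=4c; end=58; A:t6 B:t7

end_cycle[7] = 54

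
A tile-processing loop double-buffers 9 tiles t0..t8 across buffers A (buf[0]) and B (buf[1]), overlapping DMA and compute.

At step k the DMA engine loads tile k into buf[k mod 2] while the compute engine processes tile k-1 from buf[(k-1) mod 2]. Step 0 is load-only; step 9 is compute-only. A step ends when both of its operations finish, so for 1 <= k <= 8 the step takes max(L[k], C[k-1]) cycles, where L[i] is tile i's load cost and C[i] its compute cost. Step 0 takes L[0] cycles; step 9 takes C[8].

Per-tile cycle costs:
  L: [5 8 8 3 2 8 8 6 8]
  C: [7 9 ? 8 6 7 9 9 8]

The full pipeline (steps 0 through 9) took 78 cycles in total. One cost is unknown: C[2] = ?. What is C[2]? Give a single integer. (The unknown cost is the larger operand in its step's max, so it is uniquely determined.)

step 0 → dur = L[0]=5 = 5
step 1 → dur = max(L[1]=8, C[0]=7) = 8
step 2 → dur = max(L[2]=8, C[1]=9) = 9
step 3 → dur = max(L[3]=3, C[2]=?) = C[2]  (unknown; binding)
step 4 → dur = max(L[4]=2, C[3]=8) = 8
step 5 → dur = max(L[5]=8, C[4]=6) = 8
step 6 → dur = max(L[6]=8, C[5]=7) = 8
step 7 → dur = max(L[7]=6, C[6]=9) = 9
step 8 → dur = max(L[8]=8, C[7]=9) = 9
step 9 → dur = C[8]=8 = 8
sum of known step durations = 72
dur[3] = total - known = 78 - 72 = 6
C[2] is the binding max in step 3, so C[2] = dur[3] = 6

C[2] = 6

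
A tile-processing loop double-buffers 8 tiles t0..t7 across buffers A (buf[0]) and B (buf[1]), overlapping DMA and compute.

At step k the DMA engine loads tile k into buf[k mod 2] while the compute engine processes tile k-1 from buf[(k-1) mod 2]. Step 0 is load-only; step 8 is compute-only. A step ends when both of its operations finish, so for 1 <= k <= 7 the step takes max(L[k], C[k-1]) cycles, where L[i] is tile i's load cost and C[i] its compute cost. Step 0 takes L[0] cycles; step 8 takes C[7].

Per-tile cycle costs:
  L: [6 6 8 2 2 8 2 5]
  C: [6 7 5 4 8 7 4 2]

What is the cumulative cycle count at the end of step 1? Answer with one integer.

step 0: L[0]=6 → dur=6, Σ=6 | A=load:t0 B=idle [load-only]
step 1: L[1]=6 C[0]=6 → dur=6, Σ=12 | A=compute:t0 B=load:t1 [tied]
step 2: L[2]=8 C[1]=7 → dur=8, Σ=20 | A=load:t2 B=compute:t1 [load-bound]
step 3: L[3]=2 C[2]=5 → dur=5, Σ=25 | A=compute:t2 B=load:t3 [compute-bound]
step 4: L[4]=2 C[3]=4 → dur=4, Σ=29 | A=load:t4 B=compute:t3 [compute-bound]
step 5: L[5]=8 C[4]=8 → dur=8, Σ=37 | A=compute:t4 B=load:t5 [tied]
step 6: L[6]=2 C[5]=7 → dur=7, Σ=44 | A=load:t6 B=compute:t5 [compute-bound]
step 7: L[7]=5 C[6]=4 → dur=5, Σ=49 | A=compute:t6 B=load:t7 [load-bound]
step 8: C[7]=2 → dur=2, Σ=51 | A=idle B=compute:t7 [compute-only]

end_cycle[1] = 12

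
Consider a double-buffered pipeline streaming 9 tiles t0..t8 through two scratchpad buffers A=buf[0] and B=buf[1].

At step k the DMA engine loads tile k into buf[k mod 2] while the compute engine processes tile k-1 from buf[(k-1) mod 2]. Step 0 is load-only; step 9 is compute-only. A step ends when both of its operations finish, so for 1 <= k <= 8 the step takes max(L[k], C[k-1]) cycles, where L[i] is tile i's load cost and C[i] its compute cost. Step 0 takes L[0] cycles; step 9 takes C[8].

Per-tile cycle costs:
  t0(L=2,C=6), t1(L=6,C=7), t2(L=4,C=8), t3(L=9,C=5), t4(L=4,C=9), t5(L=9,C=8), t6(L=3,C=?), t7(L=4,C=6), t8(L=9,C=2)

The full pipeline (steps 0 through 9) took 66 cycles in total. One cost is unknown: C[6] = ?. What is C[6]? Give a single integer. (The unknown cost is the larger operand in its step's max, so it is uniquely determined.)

step 0 → dur = L[0]=2 = 2
step 1 → dur = max(L[1]=6, C[0]=6) = 6
step 2 → dur = max(L[2]=4, C[1]=7) = 7
step 3 → dur = max(L[3]=9, C[2]=8) = 9
step 4 → dur = max(L[4]=4, C[3]=5) = 5
step 5 → dur = max(L[5]=9, C[4]=9) = 9
step 6 → dur = max(L[6]=3, C[5]=8) = 8
step 7 → dur = max(L[7]=4, C[6]=?) = C[6]  (unknown; binding)
step 8 → dur = max(L[8]=9, C[7]=6) = 9
step 9 → dur = C[8]=2 = 2
sum of known step durations = 57
dur[7] = total - known = 66 - 57 = 9
C[6] is the binding max in step 7, so C[6] = dur[7] = 9

C[6] = 9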